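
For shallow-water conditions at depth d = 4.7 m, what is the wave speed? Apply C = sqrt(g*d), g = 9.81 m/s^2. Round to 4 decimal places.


Using the shallow-water approximation:
C = sqrt(g * d) = sqrt(9.81 * 4.7)
C = sqrt(46.1070)
C = 6.7902 m/s

6.7902


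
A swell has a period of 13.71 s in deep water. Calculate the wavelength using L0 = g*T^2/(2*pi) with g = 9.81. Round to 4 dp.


L0 = g * T^2 / (2 * pi)
L0 = 9.81 * 13.71^2 / (2 * pi)
L0 = 9.81 * 187.9641 / 6.28319
L0 = 1843.9278 / 6.28319
L0 = 293.4702 m

293.4702


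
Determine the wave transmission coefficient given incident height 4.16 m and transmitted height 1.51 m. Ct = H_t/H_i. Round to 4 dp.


Ct = H_t / H_i
Ct = 1.51 / 4.16
Ct = 0.3630

0.3630


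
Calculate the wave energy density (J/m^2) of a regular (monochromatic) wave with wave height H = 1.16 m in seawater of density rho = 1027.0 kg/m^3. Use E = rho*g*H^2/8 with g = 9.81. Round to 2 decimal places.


E = (1/8) * rho * g * H^2
E = (1/8) * 1027.0 * 9.81 * 1.16^2
E = 0.125 * 1027.0 * 9.81 * 1.3456
E = 1694.59 J/m^2

1694.59


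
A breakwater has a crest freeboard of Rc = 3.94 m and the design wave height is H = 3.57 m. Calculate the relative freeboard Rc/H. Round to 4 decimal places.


Relative freeboard = Rc / H
= 3.94 / 3.57
= 1.1036

1.1036


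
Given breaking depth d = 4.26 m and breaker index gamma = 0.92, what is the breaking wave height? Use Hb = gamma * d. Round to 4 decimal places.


Hb = gamma * d
Hb = 0.92 * 4.26
Hb = 3.9192 m

3.9192


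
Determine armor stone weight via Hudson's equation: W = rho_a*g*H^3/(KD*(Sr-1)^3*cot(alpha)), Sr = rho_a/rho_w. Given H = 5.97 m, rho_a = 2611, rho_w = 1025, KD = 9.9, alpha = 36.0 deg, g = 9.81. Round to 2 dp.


Sr = rho_a / rho_w = 2611 / 1025 = 2.547317
(Sr - 1) = 1.547317
(Sr - 1)^3 = 3.704571
cot(36.0) = 1 / tan(36.0) = 1 / 0.726543 = 1.376382
Numerator = 2611 * 9.81 * 5.97^3 = 5450029.7454
Denominator = 9.9 * 3.704571 * 1.376382 = 50.479159
W = 5450029.7454 / 50.479159
W = 107965.94 N

107965.94


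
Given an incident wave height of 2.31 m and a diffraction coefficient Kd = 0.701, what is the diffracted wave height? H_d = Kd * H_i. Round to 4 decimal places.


H_d = Kd * H_i
H_d = 0.701 * 2.31
H_d = 1.6193 m

1.6193


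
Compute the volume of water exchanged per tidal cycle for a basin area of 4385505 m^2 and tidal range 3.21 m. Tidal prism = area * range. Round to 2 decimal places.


Tidal prism = Area * Tidal range
P = 4385505 * 3.21
P = 14077471.05 m^3

14077471.05


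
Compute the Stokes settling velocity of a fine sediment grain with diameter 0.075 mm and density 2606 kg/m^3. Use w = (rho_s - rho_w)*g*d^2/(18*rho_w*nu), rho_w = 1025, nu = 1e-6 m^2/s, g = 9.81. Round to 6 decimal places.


w = (rho_s - rho_w) * g * d^2 / (18 * rho_w * nu)
d = 0.075 mm = 0.000075 m
rho_s - rho_w = 2606 - 1025 = 1581
Numerator = 1581 * 9.81 * (0.000075)^2 = 0.000087241556
Denominator = 18 * 1025 * 1e-6 = 0.018450
w = 0.004729 m/s

0.004729


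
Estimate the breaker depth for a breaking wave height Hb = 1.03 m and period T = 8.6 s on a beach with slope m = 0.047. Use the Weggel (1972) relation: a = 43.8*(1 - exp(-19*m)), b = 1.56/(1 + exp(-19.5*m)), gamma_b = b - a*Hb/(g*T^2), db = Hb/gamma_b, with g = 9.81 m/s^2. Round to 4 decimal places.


a = 43.8 * (1 - exp(-19 * m))
exp(-19 * 0.047) = exp(-0.8930) = 0.409426
a = 43.8 * (1 - 0.409426) = 25.867157
b = 1.56 / (1 + exp(-19.5 * m))
exp(-19.5 * 0.047) = exp(-0.9165) = 0.399916
b = 1.56 / (1 + 0.399916) = 1.114352
Hb / (g * T^2) = 1.03 / (9.81 * 8.6^2) = 1.03 / 725.5476 = 0.00141962
gamma_b = b - a * Hb/(g*T^2) = 1.114352 - 25.867157 * 0.00141962 = 1.077631
db = Hb / gamma_b = 1.03 / 1.077631
db = 0.9558 m

0.9558


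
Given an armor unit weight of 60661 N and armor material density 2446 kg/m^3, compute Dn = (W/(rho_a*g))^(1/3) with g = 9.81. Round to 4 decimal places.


V = W / (rho_a * g)
V = 60661 / (2446 * 9.81)
V = 60661 / 23995.26
V = 2.528041 m^3
Dn = V^(1/3) = 2.528041^(1/3)
Dn = 1.3623 m

1.3623


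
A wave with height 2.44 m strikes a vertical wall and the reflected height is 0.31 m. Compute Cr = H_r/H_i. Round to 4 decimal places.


Cr = H_r / H_i
Cr = 0.31 / 2.44
Cr = 0.1270

0.1270


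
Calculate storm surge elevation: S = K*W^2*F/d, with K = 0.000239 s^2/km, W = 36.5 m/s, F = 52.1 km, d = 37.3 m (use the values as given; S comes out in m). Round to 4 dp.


S = K * W^2 * F / d
W^2 = 36.5^2 = 1332.25
S = 0.000239 * 1332.25 * 52.1 / 37.3
Numerator = 0.000239 * 1332.25 * 52.1 = 16.589044
S = 16.589044 / 37.3 = 0.4447 m

0.4447


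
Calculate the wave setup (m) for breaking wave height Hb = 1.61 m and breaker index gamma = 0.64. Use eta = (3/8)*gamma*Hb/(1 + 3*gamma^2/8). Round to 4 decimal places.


eta = (3/8) * gamma * Hb / (1 + 3*gamma^2/8)
Numerator = (3/8) * 0.64 * 1.61 = 0.386400
Denominator = 1 + 3*0.64^2/8 = 1 + 0.153600 = 1.153600
eta = 0.386400 / 1.153600
eta = 0.3350 m

0.3350


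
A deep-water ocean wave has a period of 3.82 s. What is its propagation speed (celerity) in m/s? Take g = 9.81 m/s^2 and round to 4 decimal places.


We use the deep-water celerity formula:
C = g * T / (2 * pi)
C = 9.81 * 3.82 / (2 * 3.14159...)
C = 37.474200 / 6.283185
C = 5.9642 m/s

5.9642


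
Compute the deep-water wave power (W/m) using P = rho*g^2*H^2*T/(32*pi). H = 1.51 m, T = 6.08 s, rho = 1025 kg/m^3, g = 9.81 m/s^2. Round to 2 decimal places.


P = rho * g^2 * H^2 * T / (32 * pi)
P = 1025 * 9.81^2 * 1.51^2 * 6.08 / (32 * pi)
P = 1025 * 96.2361 * 2.2801 * 6.08 / 100.53096
P = 13602.52 W/m

13602.52


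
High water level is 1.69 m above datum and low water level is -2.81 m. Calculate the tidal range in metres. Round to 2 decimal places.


Tidal range = High water - Low water
Tidal range = 1.69 - (-2.81)
Tidal range = 4.50 m

4.50


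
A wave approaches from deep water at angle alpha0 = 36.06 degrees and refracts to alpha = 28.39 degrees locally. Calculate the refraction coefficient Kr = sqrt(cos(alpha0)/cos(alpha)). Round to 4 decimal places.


Kr = sqrt(cos(alpha0) / cos(alpha))
cos(36.06) = 0.808401
cos(28.39) = 0.879732
Kr = sqrt(0.808401 / 0.879732)
Kr = sqrt(0.918918)
Kr = 0.9586

0.9586


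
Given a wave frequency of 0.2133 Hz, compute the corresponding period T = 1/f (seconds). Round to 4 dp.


T = 1 / f
T = 1 / 0.2133
T = 4.6882 s

4.6882


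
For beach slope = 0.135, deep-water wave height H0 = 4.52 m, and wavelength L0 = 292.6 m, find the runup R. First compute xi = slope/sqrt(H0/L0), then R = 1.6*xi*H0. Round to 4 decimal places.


xi = slope / sqrt(H0/L0)
H0/L0 = 4.52/292.6 = 0.015448
sqrt(0.015448) = 0.124289
xi = 0.135 / 0.124289 = 1.086180
R = 1.6 * xi * H0 = 1.6 * 1.086180 * 4.52
R = 7.8553 m

7.8553


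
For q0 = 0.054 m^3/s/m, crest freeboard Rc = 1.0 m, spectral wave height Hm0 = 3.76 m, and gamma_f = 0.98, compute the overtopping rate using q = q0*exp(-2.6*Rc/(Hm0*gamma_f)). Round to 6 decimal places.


q = q0 * exp(-2.6 * Rc / (Hm0 * gamma_f))
Exponent = -2.6 * 1.0 / (3.76 * 0.98)
= -2.6 * 1.0 / 3.6848
= -0.705601
exp(-0.705601) = 0.493812
q = 0.054 * 0.493812
q = 0.026666 m^3/s/m

0.026666


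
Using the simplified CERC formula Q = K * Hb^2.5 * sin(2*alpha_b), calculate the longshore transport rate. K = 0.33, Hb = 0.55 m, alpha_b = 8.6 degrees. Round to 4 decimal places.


Q = K * Hb^2.5 * sin(2 * alpha_b)
Hb^2.5 = 0.55^2.5 = 0.224340
sin(2 * 8.6) = sin(17.2) = 0.295708
Q = 0.33 * 0.224340 * 0.295708
Q = 0.0219 m^3/s

0.0219


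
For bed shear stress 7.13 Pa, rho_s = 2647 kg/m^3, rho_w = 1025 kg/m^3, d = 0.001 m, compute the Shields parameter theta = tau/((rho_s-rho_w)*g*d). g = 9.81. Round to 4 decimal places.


theta = tau / ((rho_s - rho_w) * g * d)
rho_s - rho_w = 2647 - 1025 = 1622
Denominator = 1622 * 9.81 * 0.001 = 15.911820
theta = 7.13 / 15.911820
theta = 0.4481

0.4481


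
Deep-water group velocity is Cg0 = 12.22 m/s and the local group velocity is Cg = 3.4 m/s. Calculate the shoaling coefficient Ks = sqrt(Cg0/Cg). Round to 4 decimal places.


Ks = sqrt(Cg0 / Cg)
Ks = sqrt(12.22 / 3.4)
Ks = sqrt(3.5941)
Ks = 1.8958

1.8958


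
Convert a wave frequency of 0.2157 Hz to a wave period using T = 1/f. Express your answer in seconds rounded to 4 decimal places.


T = 1 / f
T = 1 / 0.2157
T = 4.6361 s

4.6361


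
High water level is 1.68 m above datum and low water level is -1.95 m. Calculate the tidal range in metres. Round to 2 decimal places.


Tidal range = High water - Low water
Tidal range = 1.68 - (-1.95)
Tidal range = 3.63 m

3.63


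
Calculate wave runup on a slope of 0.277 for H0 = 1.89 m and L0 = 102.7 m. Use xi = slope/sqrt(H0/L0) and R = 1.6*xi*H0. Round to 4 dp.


xi = slope / sqrt(H0/L0)
H0/L0 = 1.89/102.7 = 0.018403
sqrt(0.018403) = 0.135658
xi = 0.277 / 0.135658 = 2.041898
R = 1.6 * xi * H0 = 1.6 * 2.041898 * 1.89
R = 6.1747 m

6.1747


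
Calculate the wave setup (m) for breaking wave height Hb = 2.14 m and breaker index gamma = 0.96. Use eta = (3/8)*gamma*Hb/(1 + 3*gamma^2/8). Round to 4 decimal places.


eta = (3/8) * gamma * Hb / (1 + 3*gamma^2/8)
Numerator = (3/8) * 0.96 * 2.14 = 0.770400
Denominator = 1 + 3*0.96^2/8 = 1 + 0.345600 = 1.345600
eta = 0.770400 / 1.345600
eta = 0.5725 m

0.5725


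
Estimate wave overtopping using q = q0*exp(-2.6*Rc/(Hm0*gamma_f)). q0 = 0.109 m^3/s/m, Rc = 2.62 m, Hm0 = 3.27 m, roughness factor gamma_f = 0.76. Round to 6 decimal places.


q = q0 * exp(-2.6 * Rc / (Hm0 * gamma_f))
Exponent = -2.6 * 2.62 / (3.27 * 0.76)
= -2.6 * 2.62 / 2.4852
= -2.741027
exp(-2.741027) = 0.064504
q = 0.109 * 0.064504
q = 0.007031 m^3/s/m

0.007031


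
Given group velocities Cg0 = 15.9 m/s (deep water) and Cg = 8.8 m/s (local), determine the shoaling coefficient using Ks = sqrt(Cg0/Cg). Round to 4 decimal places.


Ks = sqrt(Cg0 / Cg)
Ks = sqrt(15.9 / 8.8)
Ks = sqrt(1.8068)
Ks = 1.3442

1.3442


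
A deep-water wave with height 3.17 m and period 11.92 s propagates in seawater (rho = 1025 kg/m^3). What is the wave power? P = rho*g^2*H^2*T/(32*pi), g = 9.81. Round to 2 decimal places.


P = rho * g^2 * H^2 * T / (32 * pi)
P = 1025 * 9.81^2 * 3.17^2 * 11.92 / (32 * pi)
P = 1025 * 96.2361 * 10.0489 * 11.92 / 100.53096
P = 117532.18 W/m

117532.18


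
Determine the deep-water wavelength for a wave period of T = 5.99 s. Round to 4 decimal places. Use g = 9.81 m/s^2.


L0 = g * T^2 / (2 * pi)
L0 = 9.81 * 5.99^2 / (2 * pi)
L0 = 9.81 * 35.8801 / 6.28319
L0 = 351.9838 / 6.28319
L0 = 56.0200 m

56.0200


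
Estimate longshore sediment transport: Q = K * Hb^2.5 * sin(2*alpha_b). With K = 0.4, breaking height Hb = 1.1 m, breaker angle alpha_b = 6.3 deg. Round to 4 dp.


Q = K * Hb^2.5 * sin(2 * alpha_b)
Hb^2.5 = 1.1^2.5 = 1.269059
sin(2 * 6.3) = sin(12.6) = 0.218143
Q = 0.4 * 1.269059 * 0.218143
Q = 0.1107 m^3/s

0.1107


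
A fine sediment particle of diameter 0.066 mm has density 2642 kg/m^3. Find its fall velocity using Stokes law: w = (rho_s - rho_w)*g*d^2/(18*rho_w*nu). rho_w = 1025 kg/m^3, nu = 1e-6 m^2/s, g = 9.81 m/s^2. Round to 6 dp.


w = (rho_s - rho_w) * g * d^2 / (18 * rho_w * nu)
d = 0.066 mm = 0.000066 m
rho_s - rho_w = 2642 - 1025 = 1617
Numerator = 1617 * 9.81 * (0.000066)^2 = 0.000069098226
Denominator = 18 * 1025 * 1e-6 = 0.018450
w = 0.003745 m/s

0.003745


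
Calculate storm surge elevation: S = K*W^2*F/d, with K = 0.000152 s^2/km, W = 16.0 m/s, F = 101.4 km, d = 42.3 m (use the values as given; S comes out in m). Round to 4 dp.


S = K * W^2 * F / d
W^2 = 16.0^2 = 256.00
S = 0.000152 * 256.00 * 101.4 / 42.3
Numerator = 0.000152 * 256.00 * 101.4 = 3.945677
S = 3.945677 / 42.3 = 0.0933 m

0.0933


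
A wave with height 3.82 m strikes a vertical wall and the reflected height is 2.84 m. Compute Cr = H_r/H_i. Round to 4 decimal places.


Cr = H_r / H_i
Cr = 2.84 / 3.82
Cr = 0.7435

0.7435


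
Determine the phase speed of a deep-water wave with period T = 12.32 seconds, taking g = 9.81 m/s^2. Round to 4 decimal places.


We use the deep-water celerity formula:
C = g * T / (2 * pi)
C = 9.81 * 12.32 / (2 * 3.14159...)
C = 120.859200 / 6.283185
C = 19.2353 m/s

19.2353


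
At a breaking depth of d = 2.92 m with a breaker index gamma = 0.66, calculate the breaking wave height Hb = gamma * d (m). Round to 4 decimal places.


Hb = gamma * d
Hb = 0.66 * 2.92
Hb = 1.9272 m

1.9272


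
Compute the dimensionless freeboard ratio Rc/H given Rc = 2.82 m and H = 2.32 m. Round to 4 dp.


Relative freeboard = Rc / H
= 2.82 / 2.32
= 1.2155

1.2155


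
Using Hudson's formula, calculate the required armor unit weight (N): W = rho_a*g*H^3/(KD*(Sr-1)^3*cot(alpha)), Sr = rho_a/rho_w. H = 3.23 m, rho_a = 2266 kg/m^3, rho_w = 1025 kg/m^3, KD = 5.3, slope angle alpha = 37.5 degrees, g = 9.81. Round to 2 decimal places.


Sr = rho_a / rho_w = 2266 / 1025 = 2.210732
(Sr - 1) = 1.210732
(Sr - 1)^3 = 1.774777
cot(37.5) = 1 / tan(37.5) = 1 / 0.767327 = 1.303225
Numerator = 2266 * 9.81 * 3.23^3 = 749094.2783
Denominator = 5.3 * 1.774777 * 1.303225 = 12.258551
W = 749094.2783 / 12.258551
W = 61107.90 N

61107.90


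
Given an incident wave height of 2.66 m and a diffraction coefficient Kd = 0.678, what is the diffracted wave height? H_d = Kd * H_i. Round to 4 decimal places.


H_d = Kd * H_i
H_d = 0.678 * 2.66
H_d = 1.8035 m

1.8035


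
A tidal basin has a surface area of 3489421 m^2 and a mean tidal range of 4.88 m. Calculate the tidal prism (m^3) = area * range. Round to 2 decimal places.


Tidal prism = Area * Tidal range
P = 3489421 * 4.88
P = 17028374.48 m^3

17028374.48


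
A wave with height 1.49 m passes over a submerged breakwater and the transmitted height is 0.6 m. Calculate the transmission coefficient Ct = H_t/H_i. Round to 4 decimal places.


Ct = H_t / H_i
Ct = 0.6 / 1.49
Ct = 0.4027

0.4027


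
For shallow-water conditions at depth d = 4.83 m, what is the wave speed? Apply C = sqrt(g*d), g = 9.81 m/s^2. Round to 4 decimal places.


Using the shallow-water approximation:
C = sqrt(g * d) = sqrt(9.81 * 4.83)
C = sqrt(47.3823)
C = 6.8835 m/s

6.8835


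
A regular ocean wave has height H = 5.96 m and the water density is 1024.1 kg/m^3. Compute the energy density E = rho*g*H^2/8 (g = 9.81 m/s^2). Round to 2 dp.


E = (1/8) * rho * g * H^2
E = (1/8) * 1024.1 * 9.81 * 5.96^2
E = 0.125 * 1024.1 * 9.81 * 35.5216
E = 44608.12 J/m^2

44608.12


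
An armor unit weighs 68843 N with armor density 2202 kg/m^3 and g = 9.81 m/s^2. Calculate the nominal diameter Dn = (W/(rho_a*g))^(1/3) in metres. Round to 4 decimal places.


V = W / (rho_a * g)
V = 68843 / (2202 * 9.81)
V = 68843 / 21601.62
V = 3.186937 m^3
Dn = V^(1/3) = 3.186937^(1/3)
Dn = 1.4716 m

1.4716


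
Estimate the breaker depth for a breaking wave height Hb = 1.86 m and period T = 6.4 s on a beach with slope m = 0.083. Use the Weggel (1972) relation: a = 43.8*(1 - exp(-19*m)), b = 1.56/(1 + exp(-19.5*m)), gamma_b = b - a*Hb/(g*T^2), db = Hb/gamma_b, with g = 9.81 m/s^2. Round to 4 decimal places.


a = 43.8 * (1 - exp(-19 * m))
exp(-19 * 0.083) = exp(-1.5770) = 0.206594
a = 43.8 * (1 - 0.206594) = 34.751185
b = 1.56 / (1 + exp(-19.5 * m))
exp(-19.5 * 0.083) = exp(-1.6185) = 0.198196
b = 1.56 / (1 + 0.198196) = 1.301958
Hb / (g * T^2) = 1.86 / (9.81 * 6.4^2) = 1.86 / 401.8176 = 0.00462897
gamma_b = b - a * Hb/(g*T^2) = 1.301958 - 34.751185 * 0.00462897 = 1.141095
db = Hb / gamma_b = 1.86 / 1.141095
db = 1.6300 m

1.6300


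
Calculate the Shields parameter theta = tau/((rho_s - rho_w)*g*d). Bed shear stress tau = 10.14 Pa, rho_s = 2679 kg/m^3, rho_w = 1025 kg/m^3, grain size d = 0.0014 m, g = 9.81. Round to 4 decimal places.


theta = tau / ((rho_s - rho_w) * g * d)
rho_s - rho_w = 2679 - 1025 = 1654
Denominator = 1654 * 9.81 * 0.0014 = 22.716036
theta = 10.14 / 22.716036
theta = 0.4464

0.4464


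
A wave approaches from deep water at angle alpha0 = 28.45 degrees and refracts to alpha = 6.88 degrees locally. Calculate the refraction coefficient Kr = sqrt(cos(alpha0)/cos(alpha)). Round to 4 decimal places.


Kr = sqrt(cos(alpha0) / cos(alpha))
cos(28.45) = 0.879233
cos(6.88) = 0.992799
Kr = sqrt(0.879233 / 0.992799)
Kr = sqrt(0.885610)
Kr = 0.9411

0.9411


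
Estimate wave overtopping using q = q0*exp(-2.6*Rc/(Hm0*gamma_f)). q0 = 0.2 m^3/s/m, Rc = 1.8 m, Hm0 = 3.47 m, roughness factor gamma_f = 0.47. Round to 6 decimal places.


q = q0 * exp(-2.6 * Rc / (Hm0 * gamma_f))
Exponent = -2.6 * 1.8 / (3.47 * 0.47)
= -2.6 * 1.8 / 1.6309
= -2.869581
exp(-2.869581) = 0.056723
q = 0.2 * 0.056723
q = 0.011345 m^3/s/m

0.011345


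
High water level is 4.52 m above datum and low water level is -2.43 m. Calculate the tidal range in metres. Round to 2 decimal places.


Tidal range = High water - Low water
Tidal range = 4.52 - (-2.43)
Tidal range = 6.95 m

6.95


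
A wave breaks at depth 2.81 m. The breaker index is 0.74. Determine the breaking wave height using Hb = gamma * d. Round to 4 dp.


Hb = gamma * d
Hb = 0.74 * 2.81
Hb = 2.0794 m

2.0794


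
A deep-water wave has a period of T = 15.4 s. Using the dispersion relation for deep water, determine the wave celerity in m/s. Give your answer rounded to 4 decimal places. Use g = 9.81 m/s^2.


We use the deep-water celerity formula:
C = g * T / (2 * pi)
C = 9.81 * 15.4 / (2 * 3.14159...)
C = 151.074000 / 6.283185
C = 24.0442 m/s

24.0442


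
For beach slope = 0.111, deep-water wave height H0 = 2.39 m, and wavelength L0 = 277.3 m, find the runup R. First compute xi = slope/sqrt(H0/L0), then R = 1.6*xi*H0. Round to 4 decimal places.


xi = slope / sqrt(H0/L0)
H0/L0 = 2.39/277.3 = 0.008619
sqrt(0.008619) = 0.092838
xi = 0.111 / 0.092838 = 1.195636
R = 1.6 * xi * H0 = 1.6 * 1.195636 * 2.39
R = 4.5721 m

4.5721


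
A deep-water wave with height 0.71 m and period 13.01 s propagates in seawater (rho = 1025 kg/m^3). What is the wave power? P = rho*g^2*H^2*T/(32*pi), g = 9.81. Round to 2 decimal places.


P = rho * g^2 * H^2 * T / (32 * pi)
P = 1025 * 9.81^2 * 0.71^2 * 13.01 / (32 * pi)
P = 1025 * 96.2361 * 0.5041 * 13.01 / 100.53096
P = 6435.11 W/m

6435.11


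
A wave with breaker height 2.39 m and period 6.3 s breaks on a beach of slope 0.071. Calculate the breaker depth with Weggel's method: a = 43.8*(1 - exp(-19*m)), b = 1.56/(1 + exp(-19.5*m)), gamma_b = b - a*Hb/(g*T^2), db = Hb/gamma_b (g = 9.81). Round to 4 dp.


a = 43.8 * (1 - exp(-19 * m))
exp(-19 * 0.071) = exp(-1.3490) = 0.259500
a = 43.8 * (1 - 0.259500) = 32.433916
b = 1.56 / (1 + exp(-19.5 * m))
exp(-19.5 * 0.071) = exp(-1.3845) = 0.250449
b = 1.56 / (1 + 0.250449) = 1.247552
Hb / (g * T^2) = 2.39 / (9.81 * 6.3^2) = 2.39 / 389.3589 = 0.00613830
gamma_b = b - a * Hb/(g*T^2) = 1.247552 - 32.433916 * 0.00613830 = 1.048463
db = Hb / gamma_b = 2.39 / 1.048463
db = 2.2795 m

2.2795


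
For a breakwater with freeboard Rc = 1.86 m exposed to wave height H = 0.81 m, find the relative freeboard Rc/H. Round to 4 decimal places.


Relative freeboard = Rc / H
= 1.86 / 0.81
= 2.2963

2.2963


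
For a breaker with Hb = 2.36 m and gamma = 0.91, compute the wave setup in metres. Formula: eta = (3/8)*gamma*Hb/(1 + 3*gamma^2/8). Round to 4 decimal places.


eta = (3/8) * gamma * Hb / (1 + 3*gamma^2/8)
Numerator = (3/8) * 0.91 * 2.36 = 0.805350
Denominator = 1 + 3*0.91^2/8 = 1 + 0.310538 = 1.310538
eta = 0.805350 / 1.310538
eta = 0.6145 m

0.6145


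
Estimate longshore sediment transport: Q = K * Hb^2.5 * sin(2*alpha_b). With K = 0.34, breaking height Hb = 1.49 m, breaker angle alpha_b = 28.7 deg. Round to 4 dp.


Q = K * Hb^2.5 * sin(2 * alpha_b)
Hb^2.5 = 1.49^2.5 = 2.709977
sin(2 * 28.7) = sin(57.4) = 0.842452
Q = 0.34 * 2.709977 * 0.842452
Q = 0.7762 m^3/s

0.7762


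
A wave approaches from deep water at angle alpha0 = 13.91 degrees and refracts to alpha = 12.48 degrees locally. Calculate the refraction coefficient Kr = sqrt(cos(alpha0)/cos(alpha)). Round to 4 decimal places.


Kr = sqrt(cos(alpha0) / cos(alpha))
cos(13.91) = 0.970675
cos(12.48) = 0.976371
Kr = sqrt(0.970675 / 0.976371)
Kr = sqrt(0.994165)
Kr = 0.9971

0.9971


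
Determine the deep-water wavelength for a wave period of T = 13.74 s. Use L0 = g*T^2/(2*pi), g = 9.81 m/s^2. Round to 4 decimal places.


L0 = g * T^2 / (2 * pi)
L0 = 9.81 * 13.74^2 / (2 * pi)
L0 = 9.81 * 188.7876 / 6.28319
L0 = 1852.0064 / 6.28319
L0 = 294.7560 m

294.7560


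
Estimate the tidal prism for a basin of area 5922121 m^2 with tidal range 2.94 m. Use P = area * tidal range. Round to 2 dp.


Tidal prism = Area * Tidal range
P = 5922121 * 2.94
P = 17411035.74 m^3

17411035.74


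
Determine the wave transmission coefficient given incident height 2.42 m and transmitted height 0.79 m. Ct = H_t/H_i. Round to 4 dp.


Ct = H_t / H_i
Ct = 0.79 / 2.42
Ct = 0.3264

0.3264


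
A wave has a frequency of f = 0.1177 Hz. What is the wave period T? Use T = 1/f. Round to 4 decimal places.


T = 1 / f
T = 1 / 0.1177
T = 8.4962 s

8.4962


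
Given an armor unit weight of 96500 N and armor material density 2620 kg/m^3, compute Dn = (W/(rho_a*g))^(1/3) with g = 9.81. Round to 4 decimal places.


V = W / (rho_a * g)
V = 96500 / (2620 * 9.81)
V = 96500 / 25702.20
V = 3.754542 m^3
Dn = V^(1/3) = 3.754542^(1/3)
Dn = 1.5542 m

1.5542


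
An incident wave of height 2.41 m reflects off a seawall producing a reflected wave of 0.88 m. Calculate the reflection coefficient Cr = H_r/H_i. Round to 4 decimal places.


Cr = H_r / H_i
Cr = 0.88 / 2.41
Cr = 0.3651

0.3651


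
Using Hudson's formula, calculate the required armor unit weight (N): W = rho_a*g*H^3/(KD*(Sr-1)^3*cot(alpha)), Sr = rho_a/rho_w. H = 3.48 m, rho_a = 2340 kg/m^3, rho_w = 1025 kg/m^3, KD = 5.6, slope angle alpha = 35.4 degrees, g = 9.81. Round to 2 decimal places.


Sr = rho_a / rho_w = 2340 / 1025 = 2.282927
(Sr - 1) = 1.282927
(Sr - 1)^3 = 2.111571
cot(35.4) = 1 / tan(35.4) = 1 / 0.710663 = 1.407137
Numerator = 2340 * 9.81 * 3.48^3 = 967436.7850
Denominator = 5.6 * 2.111571 * 1.407137 = 16.639106
W = 967436.7850 / 16.639106
W = 58142.35 N

58142.35


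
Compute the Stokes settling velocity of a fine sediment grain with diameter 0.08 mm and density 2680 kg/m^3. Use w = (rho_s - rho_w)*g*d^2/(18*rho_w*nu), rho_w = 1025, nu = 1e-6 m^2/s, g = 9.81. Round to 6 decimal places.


w = (rho_s - rho_w) * g * d^2 / (18 * rho_w * nu)
d = 0.08 mm = 0.000080 m
rho_s - rho_w = 2680 - 1025 = 1655
Numerator = 1655 * 9.81 * (0.000080)^2 = 0.000103907520
Denominator = 18 * 1025 * 1e-6 = 0.018450
w = 0.005632 m/s

0.005632


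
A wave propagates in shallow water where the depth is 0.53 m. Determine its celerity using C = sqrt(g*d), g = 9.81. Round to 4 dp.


Using the shallow-water approximation:
C = sqrt(g * d) = sqrt(9.81 * 0.53)
C = sqrt(5.1993)
C = 2.2802 m/s

2.2802


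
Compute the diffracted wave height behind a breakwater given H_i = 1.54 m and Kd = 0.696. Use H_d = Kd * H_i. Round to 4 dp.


H_d = Kd * H_i
H_d = 0.696 * 1.54
H_d = 1.0718 m

1.0718


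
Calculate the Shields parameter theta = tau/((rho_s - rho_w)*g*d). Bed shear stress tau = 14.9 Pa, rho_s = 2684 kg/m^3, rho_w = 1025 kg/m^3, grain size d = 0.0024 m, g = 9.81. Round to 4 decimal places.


theta = tau / ((rho_s - rho_w) * g * d)
rho_s - rho_w = 2684 - 1025 = 1659
Denominator = 1659 * 9.81 * 0.0024 = 39.059496
theta = 14.9 / 39.059496
theta = 0.3815

0.3815


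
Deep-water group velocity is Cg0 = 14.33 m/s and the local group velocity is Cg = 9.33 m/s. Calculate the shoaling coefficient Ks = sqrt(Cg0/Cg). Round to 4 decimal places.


Ks = sqrt(Cg0 / Cg)
Ks = sqrt(14.33 / 9.33)
Ks = sqrt(1.5359)
Ks = 1.2393

1.2393


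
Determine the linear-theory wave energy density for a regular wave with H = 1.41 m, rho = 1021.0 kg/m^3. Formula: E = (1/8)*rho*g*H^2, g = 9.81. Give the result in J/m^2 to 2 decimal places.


E = (1/8) * rho * g * H^2
E = (1/8) * 1021.0 * 9.81 * 1.41^2
E = 0.125 * 1021.0 * 9.81 * 1.9881
E = 2489.10 J/m^2

2489.10


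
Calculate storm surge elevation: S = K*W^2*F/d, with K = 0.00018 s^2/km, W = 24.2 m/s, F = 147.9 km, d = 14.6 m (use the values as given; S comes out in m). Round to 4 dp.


S = K * W^2 * F / d
W^2 = 24.2^2 = 585.64
S = 0.00018 * 585.64 * 147.9 / 14.6
Numerator = 0.00018 * 585.64 * 147.9 = 15.590908
S = 15.590908 / 14.6 = 1.0679 m

1.0679


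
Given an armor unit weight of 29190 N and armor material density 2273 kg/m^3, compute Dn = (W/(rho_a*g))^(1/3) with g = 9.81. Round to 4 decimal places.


V = W / (rho_a * g)
V = 29190 / (2273 * 9.81)
V = 29190 / 22298.13
V = 1.309078 m^3
Dn = V^(1/3) = 1.309078^(1/3)
Dn = 1.0939 m

1.0939


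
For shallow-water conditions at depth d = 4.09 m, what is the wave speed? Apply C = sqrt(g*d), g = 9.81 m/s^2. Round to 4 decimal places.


Using the shallow-water approximation:
C = sqrt(g * d) = sqrt(9.81 * 4.09)
C = sqrt(40.1229)
C = 6.3343 m/s

6.3343


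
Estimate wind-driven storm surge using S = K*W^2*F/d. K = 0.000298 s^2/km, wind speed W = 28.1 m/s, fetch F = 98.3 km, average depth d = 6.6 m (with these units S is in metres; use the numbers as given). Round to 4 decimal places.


S = K * W^2 * F / d
W^2 = 28.1^2 = 789.61
S = 0.000298 * 789.61 * 98.3 / 6.6
Numerator = 0.000298 * 789.61 * 98.3 = 23.130362
S = 23.130362 / 6.6 = 3.5046 m

3.5046


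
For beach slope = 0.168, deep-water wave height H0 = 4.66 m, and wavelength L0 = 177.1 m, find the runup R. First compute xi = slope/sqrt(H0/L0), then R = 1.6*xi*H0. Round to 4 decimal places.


xi = slope / sqrt(H0/L0)
H0/L0 = 4.66/177.1 = 0.026313
sqrt(0.026313) = 0.162212
xi = 0.168 / 0.162212 = 1.035680
R = 1.6 * xi * H0 = 1.6 * 1.035680 * 4.66
R = 7.7220 m

7.7220


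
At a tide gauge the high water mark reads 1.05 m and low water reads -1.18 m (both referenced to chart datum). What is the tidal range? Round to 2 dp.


Tidal range = High water - Low water
Tidal range = 1.05 - (-1.18)
Tidal range = 2.23 m

2.23


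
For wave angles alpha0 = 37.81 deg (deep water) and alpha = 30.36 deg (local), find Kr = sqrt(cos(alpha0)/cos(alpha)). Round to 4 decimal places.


Kr = sqrt(cos(alpha0) / cos(alpha))
cos(37.81) = 0.790048
cos(30.36) = 0.862867
Kr = sqrt(0.790048 / 0.862867)
Kr = sqrt(0.915608)
Kr = 0.9569

0.9569


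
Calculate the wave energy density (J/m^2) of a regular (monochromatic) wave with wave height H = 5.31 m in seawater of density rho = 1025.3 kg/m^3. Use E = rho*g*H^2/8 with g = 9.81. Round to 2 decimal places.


E = (1/8) * rho * g * H^2
E = (1/8) * 1025.3 * 9.81 * 5.31^2
E = 0.125 * 1025.3 * 9.81 * 28.1961
E = 35450.23 J/m^2

35450.23


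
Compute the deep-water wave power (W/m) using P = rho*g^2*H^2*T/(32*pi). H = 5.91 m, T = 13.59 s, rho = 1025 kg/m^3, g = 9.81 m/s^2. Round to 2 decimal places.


P = rho * g^2 * H^2 * T / (32 * pi)
P = 1025 * 9.81^2 * 5.91^2 * 13.59 / (32 * pi)
P = 1025 * 96.2361 * 34.9281 * 13.59 / 100.53096
P = 465753.84 W/m

465753.84


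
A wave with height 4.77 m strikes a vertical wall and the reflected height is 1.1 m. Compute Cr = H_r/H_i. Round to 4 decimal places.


Cr = H_r / H_i
Cr = 1.1 / 4.77
Cr = 0.2306

0.2306


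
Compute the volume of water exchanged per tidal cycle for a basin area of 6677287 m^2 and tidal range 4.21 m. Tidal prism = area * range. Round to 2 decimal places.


Tidal prism = Area * Tidal range
P = 6677287 * 4.21
P = 28111378.27 m^3

28111378.27


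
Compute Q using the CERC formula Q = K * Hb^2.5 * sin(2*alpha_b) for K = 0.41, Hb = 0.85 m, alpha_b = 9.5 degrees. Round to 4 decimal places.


Q = K * Hb^2.5 * sin(2 * alpha_b)
Hb^2.5 = 0.85^2.5 = 0.666112
sin(2 * 9.5) = sin(19.0) = 0.325568
Q = 0.41 * 0.666112 * 0.325568
Q = 0.0889 m^3/s

0.0889


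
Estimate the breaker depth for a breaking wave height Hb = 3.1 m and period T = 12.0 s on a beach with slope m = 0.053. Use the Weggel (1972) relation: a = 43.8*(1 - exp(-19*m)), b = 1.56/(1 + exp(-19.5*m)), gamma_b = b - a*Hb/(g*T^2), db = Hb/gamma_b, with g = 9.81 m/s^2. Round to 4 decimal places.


a = 43.8 * (1 - exp(-19 * m))
exp(-19 * 0.053) = exp(-1.0070) = 0.365313
a = 43.8 * (1 - 0.365313) = 27.799278
b = 1.56 / (1 + exp(-19.5 * m))
exp(-19.5 * 0.053) = exp(-1.0335) = 0.355760
b = 1.56 / (1 + 0.355760) = 1.150646
Hb / (g * T^2) = 3.1 / (9.81 * 12.0^2) = 3.1 / 1412.6400 = 0.00219447
gamma_b = b - a * Hb/(g*T^2) = 1.150646 - 27.799278 * 0.00219447 = 1.089642
db = Hb / gamma_b = 3.1 / 1.089642
db = 2.8450 m

2.8450


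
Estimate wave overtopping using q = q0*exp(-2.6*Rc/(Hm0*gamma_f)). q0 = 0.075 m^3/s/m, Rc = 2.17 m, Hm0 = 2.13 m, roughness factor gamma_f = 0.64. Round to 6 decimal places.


q = q0 * exp(-2.6 * Rc / (Hm0 * gamma_f))
Exponent = -2.6 * 2.17 / (2.13 * 0.64)
= -2.6 * 2.17 / 1.3632
= -4.138791
exp(-4.138791) = 0.015942
q = 0.075 * 0.015942
q = 0.001196 m^3/s/m

0.001196


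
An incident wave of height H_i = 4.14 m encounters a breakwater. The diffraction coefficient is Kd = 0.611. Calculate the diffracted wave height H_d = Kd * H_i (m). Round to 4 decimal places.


H_d = Kd * H_i
H_d = 0.611 * 4.14
H_d = 2.5295 m

2.5295


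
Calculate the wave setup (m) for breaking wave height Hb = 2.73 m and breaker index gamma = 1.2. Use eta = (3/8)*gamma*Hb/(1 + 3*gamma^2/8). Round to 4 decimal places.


eta = (3/8) * gamma * Hb / (1 + 3*gamma^2/8)
Numerator = (3/8) * 1.2 * 2.73 = 1.228500
Denominator = 1 + 3*1.2^2/8 = 1 + 0.540000 = 1.540000
eta = 1.228500 / 1.540000
eta = 0.7977 m

0.7977


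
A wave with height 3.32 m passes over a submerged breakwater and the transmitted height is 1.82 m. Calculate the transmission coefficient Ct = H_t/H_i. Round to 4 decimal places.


Ct = H_t / H_i
Ct = 1.82 / 3.32
Ct = 0.5482

0.5482


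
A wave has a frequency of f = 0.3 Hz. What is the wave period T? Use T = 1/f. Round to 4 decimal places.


T = 1 / f
T = 1 / 0.3
T = 3.3333 s

3.3333


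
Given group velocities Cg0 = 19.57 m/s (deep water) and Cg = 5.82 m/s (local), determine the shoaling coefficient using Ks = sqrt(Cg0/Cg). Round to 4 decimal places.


Ks = sqrt(Cg0 / Cg)
Ks = sqrt(19.57 / 5.82)
Ks = sqrt(3.3625)
Ks = 1.8337

1.8337


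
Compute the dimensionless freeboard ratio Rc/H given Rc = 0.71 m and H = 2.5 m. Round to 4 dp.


Relative freeboard = Rc / H
= 0.71 / 2.5
= 0.2840

0.2840


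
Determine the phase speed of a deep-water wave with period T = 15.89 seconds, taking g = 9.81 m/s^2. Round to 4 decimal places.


We use the deep-water celerity formula:
C = g * T / (2 * pi)
C = 9.81 * 15.89 / (2 * 3.14159...)
C = 155.880900 / 6.283185
C = 24.8092 m/s

24.8092


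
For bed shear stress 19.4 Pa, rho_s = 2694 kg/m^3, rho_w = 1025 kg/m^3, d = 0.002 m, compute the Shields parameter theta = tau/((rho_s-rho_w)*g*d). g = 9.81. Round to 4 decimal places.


theta = tau / ((rho_s - rho_w) * g * d)
rho_s - rho_w = 2694 - 1025 = 1669
Denominator = 1669 * 9.81 * 0.002 = 32.745780
theta = 19.4 / 32.745780
theta = 0.5924

0.5924


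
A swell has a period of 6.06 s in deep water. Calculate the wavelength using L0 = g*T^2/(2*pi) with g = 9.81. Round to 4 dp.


L0 = g * T^2 / (2 * pi)
L0 = 9.81 * 6.06^2 / (2 * pi)
L0 = 9.81 * 36.7236 / 6.28319
L0 = 360.2585 / 6.28319
L0 = 57.3369 m

57.3369


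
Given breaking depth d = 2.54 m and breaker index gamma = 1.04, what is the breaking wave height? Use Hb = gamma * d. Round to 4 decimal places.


Hb = gamma * d
Hb = 1.04 * 2.54
Hb = 2.6416 m

2.6416


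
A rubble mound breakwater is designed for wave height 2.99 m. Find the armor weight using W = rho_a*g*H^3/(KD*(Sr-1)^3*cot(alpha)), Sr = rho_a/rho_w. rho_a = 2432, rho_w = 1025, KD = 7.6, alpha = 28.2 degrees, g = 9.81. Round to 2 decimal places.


Sr = rho_a / rho_w = 2432 / 1025 = 2.372683
(Sr - 1) = 1.372683
(Sr - 1)^3 = 2.586489
cot(28.2) = 1 / tan(28.2) = 1 / 0.536195 = 1.864992
Numerator = 2432 * 9.81 * 2.99^3 = 637743.6499
Denominator = 7.6 * 2.586489 * 1.864992 = 36.660745
W = 637743.6499 / 36.660745
W = 17395.82 N

17395.82


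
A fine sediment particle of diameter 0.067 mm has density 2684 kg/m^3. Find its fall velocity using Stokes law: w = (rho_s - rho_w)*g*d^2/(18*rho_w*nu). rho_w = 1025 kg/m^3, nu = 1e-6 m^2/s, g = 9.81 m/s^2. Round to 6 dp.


w = (rho_s - rho_w) * g * d^2 / (18 * rho_w * nu)
d = 0.067 mm = 0.000067 m
rho_s - rho_w = 2684 - 1025 = 1659
Numerator = 1659 * 9.81 * (0.000067)^2 = 0.000073057532
Denominator = 18 * 1025 * 1e-6 = 0.018450
w = 0.003960 m/s

0.003960


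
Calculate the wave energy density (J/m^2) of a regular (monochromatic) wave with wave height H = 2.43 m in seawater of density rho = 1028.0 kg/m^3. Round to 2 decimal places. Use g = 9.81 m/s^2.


E = (1/8) * rho * g * H^2
E = (1/8) * 1028.0 * 9.81 * 2.43^2
E = 0.125 * 1028.0 * 9.81 * 5.9049
E = 7443.63 J/m^2

7443.63


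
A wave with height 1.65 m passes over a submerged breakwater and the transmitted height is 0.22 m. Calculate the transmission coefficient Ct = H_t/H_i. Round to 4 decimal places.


Ct = H_t / H_i
Ct = 0.22 / 1.65
Ct = 0.1333

0.1333


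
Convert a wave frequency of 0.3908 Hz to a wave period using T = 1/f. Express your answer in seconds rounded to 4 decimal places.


T = 1 / f
T = 1 / 0.3908
T = 2.5589 s

2.5589


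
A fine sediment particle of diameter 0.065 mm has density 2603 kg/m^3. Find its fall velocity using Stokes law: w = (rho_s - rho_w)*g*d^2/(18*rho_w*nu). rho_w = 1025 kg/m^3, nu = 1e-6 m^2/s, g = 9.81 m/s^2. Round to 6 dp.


w = (rho_s - rho_w) * g * d^2 / (18 * rho_w * nu)
d = 0.065 mm = 0.000065 m
rho_s - rho_w = 2603 - 1025 = 1578
Numerator = 1578 * 9.81 * (0.000065)^2 = 0.000065403761
Denominator = 18 * 1025 * 1e-6 = 0.018450
w = 0.003545 m/s

0.003545


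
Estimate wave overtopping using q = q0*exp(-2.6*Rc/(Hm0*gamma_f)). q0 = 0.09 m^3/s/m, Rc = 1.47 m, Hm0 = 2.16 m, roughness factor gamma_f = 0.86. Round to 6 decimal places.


q = q0 * exp(-2.6 * Rc / (Hm0 * gamma_f))
Exponent = -2.6 * 1.47 / (2.16 * 0.86)
= -2.6 * 1.47 / 1.8576
= -2.057494
exp(-2.057494) = 0.127774
q = 0.09 * 0.127774
q = 0.011500 m^3/s/m

0.011500


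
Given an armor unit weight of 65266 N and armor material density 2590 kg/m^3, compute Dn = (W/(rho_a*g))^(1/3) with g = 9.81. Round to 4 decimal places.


V = W / (rho_a * g)
V = 65266 / (2590 * 9.81)
V = 65266 / 25407.90
V = 2.568729 m^3
Dn = V^(1/3) = 2.568729^(1/3)
Dn = 1.3695 m

1.3695


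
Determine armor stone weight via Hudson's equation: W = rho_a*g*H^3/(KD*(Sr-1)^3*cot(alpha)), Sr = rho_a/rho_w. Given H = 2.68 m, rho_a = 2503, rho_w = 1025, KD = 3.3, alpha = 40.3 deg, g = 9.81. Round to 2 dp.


Sr = rho_a / rho_w = 2503 / 1025 = 2.441951
(Sr - 1) = 1.441951
(Sr - 1)^3 = 2.998139
cot(40.3) = 1 / tan(40.3) = 1 / 0.848062 = 1.179160
Numerator = 2503 * 9.81 * 2.68^3 = 472644.0979
Denominator = 3.3 * 2.998139 * 1.179160 = 11.666436
W = 472644.0979 / 11.666436
W = 40513.15 N

40513.15


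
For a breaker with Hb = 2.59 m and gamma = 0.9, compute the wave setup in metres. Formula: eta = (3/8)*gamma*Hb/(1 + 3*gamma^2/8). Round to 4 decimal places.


eta = (3/8) * gamma * Hb / (1 + 3*gamma^2/8)
Numerator = (3/8) * 0.9 * 2.59 = 0.874125
Denominator = 1 + 3*0.9^2/8 = 1 + 0.303750 = 1.303750
eta = 0.874125 / 1.303750
eta = 0.6705 m

0.6705


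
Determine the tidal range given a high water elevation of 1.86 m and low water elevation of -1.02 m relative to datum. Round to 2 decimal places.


Tidal range = High water - Low water
Tidal range = 1.86 - (-1.02)
Tidal range = 2.88 m

2.88


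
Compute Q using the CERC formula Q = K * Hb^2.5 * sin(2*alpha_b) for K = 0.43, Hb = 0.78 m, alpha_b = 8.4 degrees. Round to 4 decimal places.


Q = K * Hb^2.5 * sin(2 * alpha_b)
Hb^2.5 = 0.78^2.5 = 0.537324
sin(2 * 8.4) = sin(16.8) = 0.289032
Q = 0.43 * 0.537324 * 0.289032
Q = 0.0668 m^3/s

0.0668


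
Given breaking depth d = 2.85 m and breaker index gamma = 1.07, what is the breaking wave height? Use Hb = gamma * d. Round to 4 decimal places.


Hb = gamma * d
Hb = 1.07 * 2.85
Hb = 3.0495 m

3.0495


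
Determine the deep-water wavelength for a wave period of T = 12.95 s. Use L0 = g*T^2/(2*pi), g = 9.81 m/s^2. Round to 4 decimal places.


L0 = g * T^2 / (2 * pi)
L0 = 9.81 * 12.95^2 / (2 * pi)
L0 = 9.81 * 167.7025 / 6.28319
L0 = 1645.1615 / 6.28319
L0 = 261.8356 m

261.8356


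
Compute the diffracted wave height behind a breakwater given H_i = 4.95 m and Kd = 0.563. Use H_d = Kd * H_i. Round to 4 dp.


H_d = Kd * H_i
H_d = 0.563 * 4.95
H_d = 2.7869 m

2.7869


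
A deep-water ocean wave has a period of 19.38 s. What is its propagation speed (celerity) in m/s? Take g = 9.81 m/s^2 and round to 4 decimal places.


We use the deep-water celerity formula:
C = g * T / (2 * pi)
C = 9.81 * 19.38 / (2 * 3.14159...)
C = 190.117800 / 6.283185
C = 30.2582 m/s

30.2582


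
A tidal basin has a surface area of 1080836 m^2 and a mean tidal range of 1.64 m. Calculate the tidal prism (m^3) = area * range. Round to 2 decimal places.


Tidal prism = Area * Tidal range
P = 1080836 * 1.64
P = 1772571.04 m^3

1772571.04


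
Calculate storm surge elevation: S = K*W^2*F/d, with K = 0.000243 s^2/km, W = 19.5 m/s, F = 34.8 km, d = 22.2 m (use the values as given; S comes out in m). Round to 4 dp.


S = K * W^2 * F / d
W^2 = 19.5^2 = 380.25
S = 0.000243 * 380.25 * 34.8 / 22.2
Numerator = 0.000243 * 380.25 * 34.8 = 3.215546
S = 3.215546 / 22.2 = 0.1448 m

0.1448


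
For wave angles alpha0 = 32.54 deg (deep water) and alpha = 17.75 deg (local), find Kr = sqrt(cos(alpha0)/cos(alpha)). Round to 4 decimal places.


Kr = sqrt(cos(alpha0) / cos(alpha))
cos(32.54) = 0.843016
cos(17.75) = 0.952396
Kr = sqrt(0.843016 / 0.952396)
Kr = sqrt(0.885153)
Kr = 0.9408

0.9408


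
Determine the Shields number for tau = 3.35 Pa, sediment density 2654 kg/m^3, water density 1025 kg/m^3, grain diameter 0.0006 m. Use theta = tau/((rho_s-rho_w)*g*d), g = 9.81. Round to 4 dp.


theta = tau / ((rho_s - rho_w) * g * d)
rho_s - rho_w = 2654 - 1025 = 1629
Denominator = 1629 * 9.81 * 0.0006 = 9.588294
theta = 3.35 / 9.588294
theta = 0.3494

0.3494


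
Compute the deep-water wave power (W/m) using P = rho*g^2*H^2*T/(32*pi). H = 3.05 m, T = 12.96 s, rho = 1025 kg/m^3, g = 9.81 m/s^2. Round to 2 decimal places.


P = rho * g^2 * H^2 * T / (32 * pi)
P = 1025 * 9.81^2 * 3.05^2 * 12.96 / (32 * pi)
P = 1025 * 96.2361 * 9.3025 * 12.96 / 100.53096
P = 118295.09 W/m

118295.09


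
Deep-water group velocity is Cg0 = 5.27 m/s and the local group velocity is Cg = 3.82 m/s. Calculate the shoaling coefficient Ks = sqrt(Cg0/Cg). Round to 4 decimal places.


Ks = sqrt(Cg0 / Cg)
Ks = sqrt(5.27 / 3.82)
Ks = sqrt(1.3796)
Ks = 1.1746

1.1746


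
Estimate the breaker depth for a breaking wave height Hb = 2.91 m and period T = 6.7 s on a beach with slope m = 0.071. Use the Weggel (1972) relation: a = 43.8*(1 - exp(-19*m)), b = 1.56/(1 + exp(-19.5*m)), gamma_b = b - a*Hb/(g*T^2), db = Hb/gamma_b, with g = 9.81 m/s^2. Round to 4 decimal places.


a = 43.8 * (1 - exp(-19 * m))
exp(-19 * 0.071) = exp(-1.3490) = 0.259500
a = 43.8 * (1 - 0.259500) = 32.433916
b = 1.56 / (1 + exp(-19.5 * m))
exp(-19.5 * 0.071) = exp(-1.3845) = 0.250449
b = 1.56 / (1 + 0.250449) = 1.247552
Hb / (g * T^2) = 2.91 / (9.81 * 6.7^2) = 2.91 / 440.3709 = 0.00660807
gamma_b = b - a * Hb/(g*T^2) = 1.247552 - 32.433916 * 0.00660807 = 1.033226
db = Hb / gamma_b = 2.91 / 1.033226
db = 2.8164 m

2.8164


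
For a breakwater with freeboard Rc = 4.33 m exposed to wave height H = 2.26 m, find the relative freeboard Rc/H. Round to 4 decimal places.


Relative freeboard = Rc / H
= 4.33 / 2.26
= 1.9159

1.9159


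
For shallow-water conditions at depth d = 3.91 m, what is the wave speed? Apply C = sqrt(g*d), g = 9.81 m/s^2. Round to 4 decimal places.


Using the shallow-water approximation:
C = sqrt(g * d) = sqrt(9.81 * 3.91)
C = sqrt(38.3571)
C = 6.1933 m/s

6.1933


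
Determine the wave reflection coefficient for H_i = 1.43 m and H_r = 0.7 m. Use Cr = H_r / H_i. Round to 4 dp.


Cr = H_r / H_i
Cr = 0.7 / 1.43
Cr = 0.4895

0.4895
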